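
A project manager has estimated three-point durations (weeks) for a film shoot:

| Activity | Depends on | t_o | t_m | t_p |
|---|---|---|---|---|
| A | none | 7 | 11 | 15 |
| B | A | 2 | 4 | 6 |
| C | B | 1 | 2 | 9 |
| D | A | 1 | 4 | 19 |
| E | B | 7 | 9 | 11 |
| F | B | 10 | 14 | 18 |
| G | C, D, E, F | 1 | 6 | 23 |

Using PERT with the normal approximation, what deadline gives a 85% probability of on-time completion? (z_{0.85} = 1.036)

te_A = (7 + 4·11 + 15)/6 = 66/6 = 11; σ²_A = ((15−7)/6)² = 1.778
te_B = (2 + 4·4 + 6)/6 = 24/6 = 4; σ²_B = ((6−2)/6)² = 0.444
te_C = (1 + 4·2 + 9)/6 = 18/6 = 3; σ²_C = ((9−1)/6)² = 1.778
te_D = (1 + 4·4 + 19)/6 = 36/6 = 6; σ²_D = ((19−1)/6)² = 9.000
te_E = (7 + 4·9 + 11)/6 = 54/6 = 9; σ²_E = ((11−7)/6)² = 0.444
te_F = (10 + 4·14 + 18)/6 = 84/6 = 14; σ²_F = ((18−10)/6)² = 1.778
te_G = (1 + 4·6 + 23)/6 = 48/6 = 8; σ²_G = ((23−1)/6)² = 13.444

Forward pass:
ES_A = 0; EF_A = 11
ES_B = 11; EF_B = 11+4 = 15
ES_C = 15; EF_C = 15+3 = 18
ES_D = 11; EF_D = 11+6 = 17
ES_E = 15; EF_E = 15+9 = 24
ES_F = 15; EF_F = 15+14 = 29
ES_G = max(EF_C=18, EF_D=17, EF_E=24, EF_F=29) = 29; EF_G = 29+8 = 37
Expected project duration μ = 37 weeks. Critical path: A → B → F → G.

Variance along critical path = 1.778 + 0.444 + 1.778 + 13.444 = 17.444; σ = 4.177 weeks.
D = μ + z·σ = 37 + 1.036·4.177 = 41.3 weeks

41.3 weeks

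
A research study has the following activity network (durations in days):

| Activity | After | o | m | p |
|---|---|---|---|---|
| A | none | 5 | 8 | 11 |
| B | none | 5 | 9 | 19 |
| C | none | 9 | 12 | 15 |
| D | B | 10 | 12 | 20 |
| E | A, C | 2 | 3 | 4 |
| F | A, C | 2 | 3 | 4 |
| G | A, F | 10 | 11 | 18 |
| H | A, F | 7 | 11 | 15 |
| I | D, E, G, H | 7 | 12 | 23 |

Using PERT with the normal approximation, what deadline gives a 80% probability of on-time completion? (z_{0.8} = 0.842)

42.7 days

te_A = (5 + 4·8 + 11)/6 = 48/6 = 8; σ²_A = ((11−5)/6)² = 1.000
te_B = (5 + 4·9 + 19)/6 = 60/6 = 10; σ²_B = ((19−5)/6)² = 5.444
te_C = (9 + 4·12 + 15)/6 = 72/6 = 12; σ²_C = ((15−9)/6)² = 1.000
te_D = (10 + 4·12 + 20)/6 = 78/6 = 13; σ²_D = ((20−10)/6)² = 2.778
te_E = (2 + 4·3 + 4)/6 = 18/6 = 3; σ²_E = ((4−2)/6)² = 0.111
te_F = (2 + 4·3 + 4)/6 = 18/6 = 3; σ²_F = ((4−2)/6)² = 0.111
te_G = (10 + 4·11 + 18)/6 = 72/6 = 12; σ²_G = ((18−10)/6)² = 1.778
te_H = (7 + 4·11 + 15)/6 = 66/6 = 11; σ²_H = ((15−7)/6)² = 1.778
te_I = (7 + 4·12 + 23)/6 = 78/6 = 13; σ²_I = ((23−7)/6)² = 7.111

Forward pass:
ES_A = 0; EF_A = 8
ES_B = 0; EF_B = 10
ES_C = 0; EF_C = 12
ES_D = 10; EF_D = 10+13 = 23
ES_E = max(EF_A=8, EF_C=12) = 12; EF_E = 12+3 = 15
ES_F = max(EF_A=8, EF_C=12) = 12; EF_F = 12+3 = 15
ES_G = max(EF_A=8, EF_F=15) = 15; EF_G = 15+12 = 27
ES_H = max(EF_A=8, EF_F=15) = 15; EF_H = 15+11 = 26
ES_I = max(EF_D=23, EF_E=15, EF_G=27, EF_H=26) = 27; EF_I = 27+13 = 40
Expected project duration μ = 40 days. Critical path: C → F → G → I.

Variance along critical path = 1.000 + 0.111 + 1.778 + 7.111 = 10.000; σ = 3.162 days.
D = μ + z·σ = 40 + 0.842·3.162 = 42.7 days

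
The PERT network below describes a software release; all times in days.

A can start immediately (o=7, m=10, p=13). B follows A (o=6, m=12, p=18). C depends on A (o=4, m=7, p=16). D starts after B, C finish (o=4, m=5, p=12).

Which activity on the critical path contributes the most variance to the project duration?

te_A = (7 + 4·10 + 13)/6 = 60/6 = 10; σ²_A = ((13−7)/6)² = 1.000
te_B = (6 + 4·12 + 18)/6 = 72/6 = 12; σ²_B = ((18−6)/6)² = 4.000
te_C = (4 + 4·7 + 16)/6 = 48/6 = 8; σ²_C = ((16−4)/6)² = 4.000
te_D = (4 + 4·5 + 12)/6 = 36/6 = 6; σ²_D = ((12−4)/6)² = 1.778

Forward pass:
ES_A = 0; EF_A = 10
ES_B = 10; EF_B = 10+12 = 22
ES_C = 10; EF_C = 10+8 = 18
ES_D = max(EF_B=22, EF_C=18) = 22; EF_D = 22+6 = 28
Expected project duration μ = 28 days. Critical path: A → B → D.

Variances on critical path: σ²_A=1.000, σ²_B=4.000, σ²_D=1.778.
Largest is σ²_B = 4.000.

B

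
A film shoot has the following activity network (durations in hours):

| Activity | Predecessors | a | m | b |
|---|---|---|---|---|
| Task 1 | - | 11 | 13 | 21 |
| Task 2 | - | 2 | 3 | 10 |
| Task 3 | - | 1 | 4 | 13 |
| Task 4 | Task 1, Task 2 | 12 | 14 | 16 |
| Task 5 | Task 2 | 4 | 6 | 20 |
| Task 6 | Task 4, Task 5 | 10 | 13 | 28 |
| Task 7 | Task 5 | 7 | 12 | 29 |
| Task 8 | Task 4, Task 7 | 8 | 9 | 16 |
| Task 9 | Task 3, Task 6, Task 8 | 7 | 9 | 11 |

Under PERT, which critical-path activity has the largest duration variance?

Task 6

te_Task 1 = (11 + 4·13 + 21)/6 = 84/6 = 14; σ²_Task 1 = ((21−11)/6)² = 2.778
te_Task 2 = (2 + 4·3 + 10)/6 = 24/6 = 4; σ²_Task 2 = ((10−2)/6)² = 1.778
te_Task 3 = (1 + 4·4 + 13)/6 = 30/6 = 5; σ²_Task 3 = ((13−1)/6)² = 4.000
te_Task 4 = (12 + 4·14 + 16)/6 = 84/6 = 14; σ²_Task 4 = ((16−12)/6)² = 0.444
te_Task 5 = (4 + 4·6 + 20)/6 = 48/6 = 8; σ²_Task 5 = ((20−4)/6)² = 7.111
te_Task 6 = (10 + 4·13 + 28)/6 = 90/6 = 15; σ²_Task 6 = ((28−10)/6)² = 9.000
te_Task 7 = (7 + 4·12 + 29)/6 = 84/6 = 14; σ²_Task 7 = ((29−7)/6)² = 13.444
te_Task 8 = (8 + 4·9 + 16)/6 = 60/6 = 10; σ²_Task 8 = ((16−8)/6)² = 1.778
te_Task 9 = (7 + 4·9 + 11)/6 = 54/6 = 9; σ²_Task 9 = ((11−7)/6)² = 0.444

Forward pass:
ES_Task 1 = 0; EF_Task 1 = 14
ES_Task 2 = 0; EF_Task 2 = 4
ES_Task 3 = 0; EF_Task 3 = 5
ES_Task 4 = max(EF_Task 1=14, EF_Task 2=4) = 14; EF_Task 4 = 14+14 = 28
ES_Task 5 = 4; EF_Task 5 = 4+8 = 12
ES_Task 6 = max(EF_Task 4=28, EF_Task 5=12) = 28; EF_Task 6 = 28+15 = 43
ES_Task 7 = 12; EF_Task 7 = 12+14 = 26
ES_Task 8 = max(EF_Task 4=28, EF_Task 7=26) = 28; EF_Task 8 = 28+10 = 38
ES_Task 9 = max(EF_Task 3=5, EF_Task 6=43, EF_Task 8=38) = 43; EF_Task 9 = 43+9 = 52
Expected project duration μ = 52 hours. Critical path: Task 1 → Task 4 → Task 6 → Task 9.

Variances on critical path: σ²_Task 1=2.778, σ²_Task 4=0.444, σ²_Task 6=9.000, σ²_Task 9=0.444.
Largest is σ²_Task 6 = 9.000.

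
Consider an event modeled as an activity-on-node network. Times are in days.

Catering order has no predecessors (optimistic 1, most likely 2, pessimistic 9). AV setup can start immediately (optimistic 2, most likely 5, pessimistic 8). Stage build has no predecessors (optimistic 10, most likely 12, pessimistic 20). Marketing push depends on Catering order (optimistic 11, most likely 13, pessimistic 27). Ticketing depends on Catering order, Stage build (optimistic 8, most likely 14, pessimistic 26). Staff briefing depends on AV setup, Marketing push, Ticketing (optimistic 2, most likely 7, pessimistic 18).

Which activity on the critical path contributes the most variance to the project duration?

Ticketing

te_Catering order = (1 + 4·2 + 9)/6 = 18/6 = 3; σ²_Catering order = ((9−1)/6)² = 1.778
te_AV setup = (2 + 4·5 + 8)/6 = 30/6 = 5; σ²_AV setup = ((8−2)/6)² = 1.000
te_Stage build = (10 + 4·12 + 20)/6 = 78/6 = 13; σ²_Stage build = ((20−10)/6)² = 2.778
te_Marketing push = (11 + 4·13 + 27)/6 = 90/6 = 15; σ²_Marketing push = ((27−11)/6)² = 7.111
te_Ticketing = (8 + 4·14 + 26)/6 = 90/6 = 15; σ²_Ticketing = ((26−8)/6)² = 9.000
te_Staff briefing = (2 + 4·7 + 18)/6 = 48/6 = 8; σ²_Staff briefing = ((18−2)/6)² = 7.111

Forward pass:
ES_Catering order = 0; EF_Catering order = 3
ES_AV setup = 0; EF_AV setup = 5
ES_Stage build = 0; EF_Stage build = 13
ES_Marketing push = 3; EF_Marketing push = 3+15 = 18
ES_Ticketing = max(EF_Catering order=3, EF_Stage build=13) = 13; EF_Ticketing = 13+15 = 28
ES_Staff briefing = max(EF_AV setup=5, EF_Marketing push=18, EF_Ticketing=28) = 28; EF_Staff briefing = 28+8 = 36
Expected project duration μ = 36 days. Critical path: Stage build → Ticketing → Staff briefing.

Variances on critical path: σ²_Stage build=2.778, σ²_Ticketing=9.000, σ²_Staff briefing=7.111.
Largest is σ²_Ticketing = 9.000.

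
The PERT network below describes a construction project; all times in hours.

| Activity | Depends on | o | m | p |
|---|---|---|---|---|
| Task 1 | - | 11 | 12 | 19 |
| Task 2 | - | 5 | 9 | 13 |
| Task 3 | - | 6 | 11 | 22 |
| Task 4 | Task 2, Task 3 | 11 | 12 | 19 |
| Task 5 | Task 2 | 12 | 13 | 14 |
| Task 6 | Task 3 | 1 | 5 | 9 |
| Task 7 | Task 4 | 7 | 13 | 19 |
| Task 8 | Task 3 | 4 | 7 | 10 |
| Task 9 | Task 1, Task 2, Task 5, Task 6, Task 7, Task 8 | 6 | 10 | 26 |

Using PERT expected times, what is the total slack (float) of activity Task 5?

16 hours

te_Task 1 = (11 + 4·12 + 19)/6 = 78/6 = 13
te_Task 2 = (5 + 4·9 + 13)/6 = 54/6 = 9
te_Task 3 = (6 + 4·11 + 22)/6 = 72/6 = 12
te_Task 4 = (11 + 4·12 + 19)/6 = 78/6 = 13
te_Task 5 = (12 + 4·13 + 14)/6 = 78/6 = 13
te_Task 6 = (1 + 4·5 + 9)/6 = 30/6 = 5
te_Task 7 = (7 + 4·13 + 19)/6 = 78/6 = 13
te_Task 8 = (4 + 4·7 + 10)/6 = 42/6 = 7
te_Task 9 = (6 + 4·10 + 26)/6 = 72/6 = 12

Forward pass:
ES_Task 1 = 0; EF_Task 1 = 13
ES_Task 2 = 0; EF_Task 2 = 9
ES_Task 3 = 0; EF_Task 3 = 12
ES_Task 4 = max(EF_Task 2=9, EF_Task 3=12) = 12; EF_Task 4 = 12+13 = 25
ES_Task 5 = 9; EF_Task 5 = 9+13 = 22
ES_Task 6 = 12; EF_Task 6 = 12+5 = 17
ES_Task 7 = 25; EF_Task 7 = 25+13 = 38
ES_Task 8 = 12; EF_Task 8 = 12+7 = 19
ES_Task 9 = max(EF_Task 1=13, EF_Task 2=9, EF_Task 5=22, EF_Task 6=17, EF_Task 7=38, EF_Task 8=19) = 38; EF_Task 9 = 38+12 = 50
Expected project duration μ = 50 hours. Critical path: Task 3 → Task 4 → Task 7 → Task 9.

Backward pass:
LF_Task 9 = 50; LS_Task 9 = 50−12 = 38
LF_Task 8 = LS_Task 9 = 38; LS_Task 8 = 38−7 = 31
LF_Task 7 = LS_Task 9 = 38; LS_Task 7 = 38−13 = 25
LF_Task 6 = LS_Task 9 = 38; LS_Task 6 = 38−5 = 33
LF_Task 5 = LS_Task 9 = 38; LS_Task 5 = 38−13 = 25
LF_Task 4 = LS_Task 7 = 25; LS_Task 4 = 25−13 = 12
LF_Task 3 = min(LS_Task 4=12, LS_Task 6=33, LS_Task 8=31) = 12; LS_Task 3 = 12−12 = 0
LF_Task 2 = min(LS_Task 4=12, LS_Task 5=25, LS_Task 9=38) = 12; LS_Task 2 = 12−9 = 3
LF_Task 1 = LS_Task 9 = 38; LS_Task 1 = 38−13 = 25
Slack_Task 5 = LS_Task 5 − ES_Task 5 = 25 − 9 = 16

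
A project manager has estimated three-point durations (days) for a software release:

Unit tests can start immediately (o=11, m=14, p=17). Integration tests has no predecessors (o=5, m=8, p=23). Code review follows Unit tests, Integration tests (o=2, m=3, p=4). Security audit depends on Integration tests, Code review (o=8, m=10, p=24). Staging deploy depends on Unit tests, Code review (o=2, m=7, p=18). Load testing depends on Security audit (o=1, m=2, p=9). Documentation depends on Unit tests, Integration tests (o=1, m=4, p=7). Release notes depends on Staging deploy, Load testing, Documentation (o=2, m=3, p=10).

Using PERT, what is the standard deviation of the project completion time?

te_Unit tests = (11 + 4·14 + 17)/6 = 84/6 = 14; σ²_Unit tests = ((17−11)/6)² = 1.000
te_Integration tests = (5 + 4·8 + 23)/6 = 60/6 = 10; σ²_Integration tests = ((23−5)/6)² = 9.000
te_Code review = (2 + 4·3 + 4)/6 = 18/6 = 3; σ²_Code review = ((4−2)/6)² = 0.111
te_Security audit = (8 + 4·10 + 24)/6 = 72/6 = 12; σ²_Security audit = ((24−8)/6)² = 7.111
te_Staging deploy = (2 + 4·7 + 18)/6 = 48/6 = 8; σ²_Staging deploy = ((18−2)/6)² = 7.111
te_Load testing = (1 + 4·2 + 9)/6 = 18/6 = 3; σ²_Load testing = ((9−1)/6)² = 1.778
te_Documentation = (1 + 4·4 + 7)/6 = 24/6 = 4; σ²_Documentation = ((7−1)/6)² = 1.000
te_Release notes = (2 + 4·3 + 10)/6 = 24/6 = 4; σ²_Release notes = ((10−2)/6)² = 1.778

Forward pass:
ES_Unit tests = 0; EF_Unit tests = 14
ES_Integration tests = 0; EF_Integration tests = 10
ES_Code review = max(EF_Unit tests=14, EF_Integration tests=10) = 14; EF_Code review = 14+3 = 17
ES_Security audit = max(EF_Integration tests=10, EF_Code review=17) = 17; EF_Security audit = 17+12 = 29
ES_Staging deploy = max(EF_Unit tests=14, EF_Code review=17) = 17; EF_Staging deploy = 17+8 = 25
ES_Load testing = 29; EF_Load testing = 29+3 = 32
ES_Documentation = max(EF_Unit tests=14, EF_Integration tests=10) = 14; EF_Documentation = 14+4 = 18
ES_Release notes = max(EF_Staging deploy=25, EF_Load testing=32, EF_Documentation=18) = 32; EF_Release notes = 32+4 = 36
Expected project duration μ = 36 days. Critical path: Unit tests → Code review → Security audit → Load testing → Release notes.

Variance along critical path = 1.000 + 0.111 + 7.111 + 1.778 + 1.778 = 11.778
σ = √11.778 = 3.432 days

3.43 days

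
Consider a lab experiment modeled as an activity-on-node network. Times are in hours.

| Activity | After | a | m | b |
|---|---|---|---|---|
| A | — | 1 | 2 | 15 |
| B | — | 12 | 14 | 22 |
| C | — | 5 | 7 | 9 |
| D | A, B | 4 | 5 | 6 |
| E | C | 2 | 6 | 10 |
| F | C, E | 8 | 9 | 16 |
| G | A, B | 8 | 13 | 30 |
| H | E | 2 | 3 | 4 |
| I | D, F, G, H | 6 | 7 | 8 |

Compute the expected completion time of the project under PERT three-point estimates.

te_A = (1 + 4·2 + 15)/6 = 24/6 = 4
te_B = (12 + 4·14 + 22)/6 = 90/6 = 15
te_C = (5 + 4·7 + 9)/6 = 42/6 = 7
te_D = (4 + 4·5 + 6)/6 = 30/6 = 5
te_E = (2 + 4·6 + 10)/6 = 36/6 = 6
te_F = (8 + 4·9 + 16)/6 = 60/6 = 10
te_G = (8 + 4·13 + 30)/6 = 90/6 = 15
te_H = (2 + 4·3 + 4)/6 = 18/6 = 3
te_I = (6 + 4·7 + 8)/6 = 42/6 = 7

Forward pass:
ES_A = 0; EF_A = 4
ES_B = 0; EF_B = 15
ES_C = 0; EF_C = 7
ES_D = max(EF_A=4, EF_B=15) = 15; EF_D = 15+5 = 20
ES_E = 7; EF_E = 7+6 = 13
ES_F = max(EF_C=7, EF_E=13) = 13; EF_F = 13+10 = 23
ES_G = max(EF_A=4, EF_B=15) = 15; EF_G = 15+15 = 30
ES_H = 13; EF_H = 13+3 = 16
ES_I = max(EF_D=20, EF_F=23, EF_G=30, EF_H=16) = 30; EF_I = 30+7 = 37
Expected project duration μ = 37 hours. Critical path: B → G → I.

37 hours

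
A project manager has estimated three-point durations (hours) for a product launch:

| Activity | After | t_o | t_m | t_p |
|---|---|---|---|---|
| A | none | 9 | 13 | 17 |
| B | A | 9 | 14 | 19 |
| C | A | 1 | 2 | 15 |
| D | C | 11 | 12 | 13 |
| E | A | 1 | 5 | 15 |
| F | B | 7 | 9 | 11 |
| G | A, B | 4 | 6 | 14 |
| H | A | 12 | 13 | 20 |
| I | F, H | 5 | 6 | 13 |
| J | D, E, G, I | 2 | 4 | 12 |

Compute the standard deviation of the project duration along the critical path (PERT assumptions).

3.09 hours

te_A = (9 + 4·13 + 17)/6 = 78/6 = 13; σ²_A = ((17−9)/6)² = 1.778
te_B = (9 + 4·14 + 19)/6 = 84/6 = 14; σ²_B = ((19−9)/6)² = 2.778
te_C = (1 + 4·2 + 15)/6 = 24/6 = 4; σ²_C = ((15−1)/6)² = 5.444
te_D = (11 + 4·12 + 13)/6 = 72/6 = 12; σ²_D = ((13−11)/6)² = 0.111
te_E = (1 + 4·5 + 15)/6 = 36/6 = 6; σ²_E = ((15−1)/6)² = 5.444
te_F = (7 + 4·9 + 11)/6 = 54/6 = 9; σ²_F = ((11−7)/6)² = 0.444
te_G = (4 + 4·6 + 14)/6 = 42/6 = 7; σ²_G = ((14−4)/6)² = 2.778
te_H = (12 + 4·13 + 20)/6 = 84/6 = 14; σ²_H = ((20−12)/6)² = 1.778
te_I = (5 + 4·6 + 13)/6 = 42/6 = 7; σ²_I = ((13−5)/6)² = 1.778
te_J = (2 + 4·4 + 12)/6 = 30/6 = 5; σ²_J = ((12−2)/6)² = 2.778

Forward pass:
ES_A = 0; EF_A = 13
ES_B = 13; EF_B = 13+14 = 27
ES_C = 13; EF_C = 13+4 = 17
ES_D = 17; EF_D = 17+12 = 29
ES_E = 13; EF_E = 13+6 = 19
ES_F = 27; EF_F = 27+9 = 36
ES_G = max(EF_A=13, EF_B=27) = 27; EF_G = 27+7 = 34
ES_H = 13; EF_H = 13+14 = 27
ES_I = max(EF_F=36, EF_H=27) = 36; EF_I = 36+7 = 43
ES_J = max(EF_D=29, EF_E=19, EF_G=34, EF_I=43) = 43; EF_J = 43+5 = 48
Expected project duration μ = 48 hours. Critical path: A → B → F → I → J.

Variance along critical path = 1.778 + 2.778 + 0.444 + 1.778 + 2.778 = 9.556
σ = √9.556 = 3.091 hours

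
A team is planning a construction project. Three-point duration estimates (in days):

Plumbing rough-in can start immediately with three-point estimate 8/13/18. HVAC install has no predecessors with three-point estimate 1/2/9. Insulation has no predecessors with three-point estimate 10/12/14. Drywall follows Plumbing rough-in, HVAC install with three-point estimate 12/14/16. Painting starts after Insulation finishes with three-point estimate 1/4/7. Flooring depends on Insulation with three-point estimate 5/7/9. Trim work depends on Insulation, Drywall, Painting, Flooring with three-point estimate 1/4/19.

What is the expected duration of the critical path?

te_Plumbing rough-in = (8 + 4·13 + 18)/6 = 78/6 = 13
te_HVAC install = (1 + 4·2 + 9)/6 = 18/6 = 3
te_Insulation = (10 + 4·12 + 14)/6 = 72/6 = 12
te_Drywall = (12 + 4·14 + 16)/6 = 84/6 = 14
te_Painting = (1 + 4·4 + 7)/6 = 24/6 = 4
te_Flooring = (5 + 4·7 + 9)/6 = 42/6 = 7
te_Trim work = (1 + 4·4 + 19)/6 = 36/6 = 6

Forward pass:
ES_Plumbing rough-in = 0; EF_Plumbing rough-in = 13
ES_HVAC install = 0; EF_HVAC install = 3
ES_Insulation = 0; EF_Insulation = 12
ES_Drywall = max(EF_Plumbing rough-in=13, EF_HVAC install=3) = 13; EF_Drywall = 13+14 = 27
ES_Painting = 12; EF_Painting = 12+4 = 16
ES_Flooring = 12; EF_Flooring = 12+7 = 19
ES_Trim work = max(EF_Insulation=12, EF_Drywall=27, EF_Painting=16, EF_Flooring=19) = 27; EF_Trim work = 27+6 = 33
Expected project duration μ = 33 days. Critical path: Plumbing rough-in → Drywall → Trim work.

33 days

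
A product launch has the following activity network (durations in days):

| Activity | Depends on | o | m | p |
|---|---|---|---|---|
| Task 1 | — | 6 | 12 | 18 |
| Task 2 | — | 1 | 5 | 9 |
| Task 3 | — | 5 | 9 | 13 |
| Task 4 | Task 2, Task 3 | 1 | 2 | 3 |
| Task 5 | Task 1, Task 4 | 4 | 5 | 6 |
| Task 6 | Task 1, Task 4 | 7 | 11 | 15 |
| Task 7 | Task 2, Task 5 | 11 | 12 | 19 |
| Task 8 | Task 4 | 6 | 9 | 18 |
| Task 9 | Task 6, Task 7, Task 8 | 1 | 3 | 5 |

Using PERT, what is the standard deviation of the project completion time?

te_Task 1 = (6 + 4·12 + 18)/6 = 72/6 = 12; σ²_Task 1 = ((18−6)/6)² = 4.000
te_Task 2 = (1 + 4·5 + 9)/6 = 30/6 = 5; σ²_Task 2 = ((9−1)/6)² = 1.778
te_Task 3 = (5 + 4·9 + 13)/6 = 54/6 = 9; σ²_Task 3 = ((13−5)/6)² = 1.778
te_Task 4 = (1 + 4·2 + 3)/6 = 12/6 = 2; σ²_Task 4 = ((3−1)/6)² = 0.111
te_Task 5 = (4 + 4·5 + 6)/6 = 30/6 = 5; σ²_Task 5 = ((6−4)/6)² = 0.111
te_Task 6 = (7 + 4·11 + 15)/6 = 66/6 = 11; σ²_Task 6 = ((15−7)/6)² = 1.778
te_Task 7 = (11 + 4·12 + 19)/6 = 78/6 = 13; σ²_Task 7 = ((19−11)/6)² = 1.778
te_Task 8 = (6 + 4·9 + 18)/6 = 60/6 = 10; σ²_Task 8 = ((18−6)/6)² = 4.000
te_Task 9 = (1 + 4·3 + 5)/6 = 18/6 = 3; σ²_Task 9 = ((5−1)/6)² = 0.444

Forward pass:
ES_Task 1 = 0; EF_Task 1 = 12
ES_Task 2 = 0; EF_Task 2 = 5
ES_Task 3 = 0; EF_Task 3 = 9
ES_Task 4 = max(EF_Task 2=5, EF_Task 3=9) = 9; EF_Task 4 = 9+2 = 11
ES_Task 5 = max(EF_Task 1=12, EF_Task 4=11) = 12; EF_Task 5 = 12+5 = 17
ES_Task 6 = max(EF_Task 1=12, EF_Task 4=11) = 12; EF_Task 6 = 12+11 = 23
ES_Task 7 = max(EF_Task 2=5, EF_Task 5=17) = 17; EF_Task 7 = 17+13 = 30
ES_Task 8 = 11; EF_Task 8 = 11+10 = 21
ES_Task 9 = max(EF_Task 6=23, EF_Task 7=30, EF_Task 8=21) = 30; EF_Task 9 = 30+3 = 33
Expected project duration μ = 33 days. Critical path: Task 1 → Task 5 → Task 7 → Task 9.

Variance along critical path = 4.000 + 0.111 + 1.778 + 0.444 = 6.333
σ = √6.333 = 2.517 days

2.52 days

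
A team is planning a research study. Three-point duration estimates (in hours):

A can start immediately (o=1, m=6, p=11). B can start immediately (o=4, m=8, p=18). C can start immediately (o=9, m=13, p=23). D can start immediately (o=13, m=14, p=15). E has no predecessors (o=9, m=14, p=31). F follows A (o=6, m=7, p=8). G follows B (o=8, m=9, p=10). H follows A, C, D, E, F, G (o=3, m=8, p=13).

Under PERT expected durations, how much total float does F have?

te_A = (1 + 4·6 + 11)/6 = 36/6 = 6
te_B = (4 + 4·8 + 18)/6 = 54/6 = 9
te_C = (9 + 4·13 + 23)/6 = 84/6 = 14
te_D = (13 + 4·14 + 15)/6 = 84/6 = 14
te_E = (9 + 4·14 + 31)/6 = 96/6 = 16
te_F = (6 + 4·7 + 8)/6 = 42/6 = 7
te_G = (8 + 4·9 + 10)/6 = 54/6 = 9
te_H = (3 + 4·8 + 13)/6 = 48/6 = 8

Forward pass:
ES_A = 0; EF_A = 6
ES_B = 0; EF_B = 9
ES_C = 0; EF_C = 14
ES_D = 0; EF_D = 14
ES_E = 0; EF_E = 16
ES_F = 6; EF_F = 6+7 = 13
ES_G = 9; EF_G = 9+9 = 18
ES_H = max(EF_A=6, EF_C=14, EF_D=14, EF_E=16, EF_F=13, EF_G=18) = 18; EF_H = 18+8 = 26
Expected project duration μ = 26 hours. Critical path: B → G → H.

Backward pass:
LF_H = 26; LS_H = 26−8 = 18
LF_G = LS_H = 18; LS_G = 18−9 = 9
LF_F = LS_H = 18; LS_F = 18−7 = 11
LF_E = LS_H = 18; LS_E = 18−16 = 2
LF_D = LS_H = 18; LS_D = 18−14 = 4
LF_C = LS_H = 18; LS_C = 18−14 = 4
LF_B = LS_G = 9; LS_B = 9−9 = 0
LF_A = min(LS_F=11, LS_H=18) = 11; LS_A = 11−6 = 5
Slack_F = LS_F − ES_F = 11 − 6 = 5

5 hours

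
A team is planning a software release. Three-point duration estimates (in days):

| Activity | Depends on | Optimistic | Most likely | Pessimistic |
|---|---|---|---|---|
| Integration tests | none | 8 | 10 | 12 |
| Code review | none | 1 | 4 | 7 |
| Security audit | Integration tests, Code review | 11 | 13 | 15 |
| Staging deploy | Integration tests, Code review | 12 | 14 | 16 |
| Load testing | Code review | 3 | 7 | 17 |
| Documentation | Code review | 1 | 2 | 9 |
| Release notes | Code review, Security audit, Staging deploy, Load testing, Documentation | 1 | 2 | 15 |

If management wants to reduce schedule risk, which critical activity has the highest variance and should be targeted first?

te_Integration tests = (8 + 4·10 + 12)/6 = 60/6 = 10; σ²_Integration tests = ((12−8)/6)² = 0.444
te_Code review = (1 + 4·4 + 7)/6 = 24/6 = 4; σ²_Code review = ((7−1)/6)² = 1.000
te_Security audit = (11 + 4·13 + 15)/6 = 78/6 = 13; σ²_Security audit = ((15−11)/6)² = 0.444
te_Staging deploy = (12 + 4·14 + 16)/6 = 84/6 = 14; σ²_Staging deploy = ((16−12)/6)² = 0.444
te_Load testing = (3 + 4·7 + 17)/6 = 48/6 = 8; σ²_Load testing = ((17−3)/6)² = 5.444
te_Documentation = (1 + 4·2 + 9)/6 = 18/6 = 3; σ²_Documentation = ((9−1)/6)² = 1.778
te_Release notes = (1 + 4·2 + 15)/6 = 24/6 = 4; σ²_Release notes = ((15−1)/6)² = 5.444

Forward pass:
ES_Integration tests = 0; EF_Integration tests = 10
ES_Code review = 0; EF_Code review = 4
ES_Security audit = max(EF_Integration tests=10, EF_Code review=4) = 10; EF_Security audit = 10+13 = 23
ES_Staging deploy = max(EF_Integration tests=10, EF_Code review=4) = 10; EF_Staging deploy = 10+14 = 24
ES_Load testing = 4; EF_Load testing = 4+8 = 12
ES_Documentation = 4; EF_Documentation = 4+3 = 7
ES_Release notes = max(EF_Code review=4, EF_Security audit=23, EF_Staging deploy=24, EF_Load testing=12, EF_Documentation=7) = 24; EF_Release notes = 24+4 = 28
Expected project duration μ = 28 days. Critical path: Integration tests → Staging deploy → Release notes.

Variances on critical path: σ²_Integration tests=0.444, σ²_Staging deploy=0.444, σ²_Release notes=5.444.
Largest is σ²_Release notes = 5.444.

Release notes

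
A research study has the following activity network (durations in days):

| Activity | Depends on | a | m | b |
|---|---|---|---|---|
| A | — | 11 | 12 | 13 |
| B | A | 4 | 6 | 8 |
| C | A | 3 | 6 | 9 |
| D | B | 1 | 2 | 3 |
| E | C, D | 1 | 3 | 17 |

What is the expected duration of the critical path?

te_A = (11 + 4·12 + 13)/6 = 72/6 = 12
te_B = (4 + 4·6 + 8)/6 = 36/6 = 6
te_C = (3 + 4·6 + 9)/6 = 36/6 = 6
te_D = (1 + 4·2 + 3)/6 = 12/6 = 2
te_E = (1 + 4·3 + 17)/6 = 30/6 = 5

Forward pass:
ES_A = 0; EF_A = 12
ES_B = 12; EF_B = 12+6 = 18
ES_C = 12; EF_C = 12+6 = 18
ES_D = 18; EF_D = 18+2 = 20
ES_E = max(EF_C=18, EF_D=20) = 20; EF_E = 20+5 = 25
Expected project duration μ = 25 days. Critical path: A → B → D → E.

25 days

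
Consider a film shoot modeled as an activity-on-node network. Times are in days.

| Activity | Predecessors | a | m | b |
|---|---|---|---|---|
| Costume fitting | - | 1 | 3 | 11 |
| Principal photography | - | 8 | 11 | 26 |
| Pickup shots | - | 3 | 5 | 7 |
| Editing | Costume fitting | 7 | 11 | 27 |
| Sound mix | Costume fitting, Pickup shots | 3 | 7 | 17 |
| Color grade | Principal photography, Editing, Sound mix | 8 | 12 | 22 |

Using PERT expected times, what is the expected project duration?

30 days

te_Costume fitting = (1 + 4·3 + 11)/6 = 24/6 = 4
te_Principal photography = (8 + 4·11 + 26)/6 = 78/6 = 13
te_Pickup shots = (3 + 4·5 + 7)/6 = 30/6 = 5
te_Editing = (7 + 4·11 + 27)/6 = 78/6 = 13
te_Sound mix = (3 + 4·7 + 17)/6 = 48/6 = 8
te_Color grade = (8 + 4·12 + 22)/6 = 78/6 = 13

Forward pass:
ES_Costume fitting = 0; EF_Costume fitting = 4
ES_Principal photography = 0; EF_Principal photography = 13
ES_Pickup shots = 0; EF_Pickup shots = 5
ES_Editing = 4; EF_Editing = 4+13 = 17
ES_Sound mix = max(EF_Costume fitting=4, EF_Pickup shots=5) = 5; EF_Sound mix = 5+8 = 13
ES_Color grade = max(EF_Principal photography=13, EF_Editing=17, EF_Sound mix=13) = 17; EF_Color grade = 17+13 = 30
Expected project duration μ = 30 days. Critical path: Costume fitting → Editing → Color grade.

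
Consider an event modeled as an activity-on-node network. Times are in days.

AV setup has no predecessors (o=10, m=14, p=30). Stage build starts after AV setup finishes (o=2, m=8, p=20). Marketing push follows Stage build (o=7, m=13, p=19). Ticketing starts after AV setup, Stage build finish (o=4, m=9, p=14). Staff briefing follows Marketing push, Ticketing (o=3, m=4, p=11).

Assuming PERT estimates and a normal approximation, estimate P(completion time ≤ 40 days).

te_AV setup = (10 + 4·14 + 30)/6 = 96/6 = 16; σ²_AV setup = ((30−10)/6)² = 11.111
te_Stage build = (2 + 4·8 + 20)/6 = 54/6 = 9; σ²_Stage build = ((20−2)/6)² = 9.000
te_Marketing push = (7 + 4·13 + 19)/6 = 78/6 = 13; σ²_Marketing push = ((19−7)/6)² = 4.000
te_Ticketing = (4 + 4·9 + 14)/6 = 54/6 = 9; σ²_Ticketing = ((14−4)/6)² = 2.778
te_Staff briefing = (3 + 4·4 + 11)/6 = 30/6 = 5; σ²_Staff briefing = ((11−3)/6)² = 1.778

Forward pass:
ES_AV setup = 0; EF_AV setup = 16
ES_Stage build = 16; EF_Stage build = 16+9 = 25
ES_Marketing push = 25; EF_Marketing push = 25+13 = 38
ES_Ticketing = max(EF_AV setup=16, EF_Stage build=25) = 25; EF_Ticketing = 25+9 = 34
ES_Staff briefing = max(EF_Marketing push=38, EF_Ticketing=34) = 38; EF_Staff briefing = 38+5 = 43
Expected project duration μ = 43 days. Critical path: AV setup → Stage build → Marketing push → Staff briefing.

Variance along critical path = 11.111 + 9.000 + 4.000 + 1.778 = 25.889; σ = √25.889 = 5.088 days.
Z = (40 − 43) / 5.088 = -0.590
P(T ≤ 40) = Φ(-0.590) ≈ 0.278

0.278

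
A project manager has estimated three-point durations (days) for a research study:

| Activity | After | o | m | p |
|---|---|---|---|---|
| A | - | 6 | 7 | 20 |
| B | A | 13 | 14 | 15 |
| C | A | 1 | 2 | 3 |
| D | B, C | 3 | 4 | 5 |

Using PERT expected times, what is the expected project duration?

te_A = (6 + 4·7 + 20)/6 = 54/6 = 9
te_B = (13 + 4·14 + 15)/6 = 84/6 = 14
te_C = (1 + 4·2 + 3)/6 = 12/6 = 2
te_D = (3 + 4·4 + 5)/6 = 24/6 = 4

Forward pass:
ES_A = 0; EF_A = 9
ES_B = 9; EF_B = 9+14 = 23
ES_C = 9; EF_C = 9+2 = 11
ES_D = max(EF_B=23, EF_C=11) = 23; EF_D = 23+4 = 27
Expected project duration μ = 27 days. Critical path: A → B → D.

27 days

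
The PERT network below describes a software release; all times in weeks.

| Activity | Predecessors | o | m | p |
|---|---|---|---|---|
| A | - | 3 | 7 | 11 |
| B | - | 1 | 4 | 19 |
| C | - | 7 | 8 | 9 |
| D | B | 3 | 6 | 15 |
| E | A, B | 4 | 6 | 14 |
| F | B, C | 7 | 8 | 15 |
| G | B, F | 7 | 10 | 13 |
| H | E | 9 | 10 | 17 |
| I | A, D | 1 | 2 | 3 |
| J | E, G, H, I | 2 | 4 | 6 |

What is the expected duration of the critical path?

31 weeks

te_A = (3 + 4·7 + 11)/6 = 42/6 = 7
te_B = (1 + 4·4 + 19)/6 = 36/6 = 6
te_C = (7 + 4·8 + 9)/6 = 48/6 = 8
te_D = (3 + 4·6 + 15)/6 = 42/6 = 7
te_E = (4 + 4·6 + 14)/6 = 42/6 = 7
te_F = (7 + 4·8 + 15)/6 = 54/6 = 9
te_G = (7 + 4·10 + 13)/6 = 60/6 = 10
te_H = (9 + 4·10 + 17)/6 = 66/6 = 11
te_I = (1 + 4·2 + 3)/6 = 12/6 = 2
te_J = (2 + 4·4 + 6)/6 = 24/6 = 4

Forward pass:
ES_A = 0; EF_A = 7
ES_B = 0; EF_B = 6
ES_C = 0; EF_C = 8
ES_D = 6; EF_D = 6+7 = 13
ES_E = max(EF_A=7, EF_B=6) = 7; EF_E = 7+7 = 14
ES_F = max(EF_B=6, EF_C=8) = 8; EF_F = 8+9 = 17
ES_G = max(EF_B=6, EF_F=17) = 17; EF_G = 17+10 = 27
ES_H = 14; EF_H = 14+11 = 25
ES_I = max(EF_A=7, EF_D=13) = 13; EF_I = 13+2 = 15
ES_J = max(EF_E=14, EF_G=27, EF_H=25, EF_I=15) = 27; EF_J = 27+4 = 31
Expected project duration μ = 31 weeks. Critical path: C → F → G → J.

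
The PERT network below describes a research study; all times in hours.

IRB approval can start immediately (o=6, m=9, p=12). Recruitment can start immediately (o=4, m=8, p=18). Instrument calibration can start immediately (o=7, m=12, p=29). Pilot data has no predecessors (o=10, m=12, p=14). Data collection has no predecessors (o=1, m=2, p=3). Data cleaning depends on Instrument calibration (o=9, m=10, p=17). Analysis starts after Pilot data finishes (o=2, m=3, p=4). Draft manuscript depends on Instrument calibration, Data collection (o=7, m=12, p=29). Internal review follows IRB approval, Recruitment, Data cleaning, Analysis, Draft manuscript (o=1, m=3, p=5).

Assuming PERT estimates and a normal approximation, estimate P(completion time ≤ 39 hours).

0.937

te_IRB approval = (6 + 4·9 + 12)/6 = 54/6 = 9; σ²_IRB approval = ((12−6)/6)² = 1.000
te_Recruitment = (4 + 4·8 + 18)/6 = 54/6 = 9; σ²_Recruitment = ((18−4)/6)² = 5.444
te_Instrument calibration = (7 + 4·12 + 29)/6 = 84/6 = 14; σ²_Instrument calibration = ((29−7)/6)² = 13.444
te_Pilot data = (10 + 4·12 + 14)/6 = 72/6 = 12; σ²_Pilot data = ((14−10)/6)² = 0.444
te_Data collection = (1 + 4·2 + 3)/6 = 12/6 = 2; σ²_Data collection = ((3−1)/6)² = 0.111
te_Data cleaning = (9 + 4·10 + 17)/6 = 66/6 = 11; σ²_Data cleaning = ((17−9)/6)² = 1.778
te_Analysis = (2 + 4·3 + 4)/6 = 18/6 = 3; σ²_Analysis = ((4−2)/6)² = 0.111
te_Draft manuscript = (7 + 4·12 + 29)/6 = 84/6 = 14; σ²_Draft manuscript = ((29−7)/6)² = 13.444
te_Internal review = (1 + 4·3 + 5)/6 = 18/6 = 3; σ²_Internal review = ((5−1)/6)² = 0.444

Forward pass:
ES_IRB approval = 0; EF_IRB approval = 9
ES_Recruitment = 0; EF_Recruitment = 9
ES_Instrument calibration = 0; EF_Instrument calibration = 14
ES_Pilot data = 0; EF_Pilot data = 12
ES_Data collection = 0; EF_Data collection = 2
ES_Data cleaning = 14; EF_Data cleaning = 14+11 = 25
ES_Analysis = 12; EF_Analysis = 12+3 = 15
ES_Draft manuscript = max(EF_Instrument calibration=14, EF_Data collection=2) = 14; EF_Draft manuscript = 14+14 = 28
ES_Internal review = max(EF_IRB approval=9, EF_Recruitment=9, EF_Data cleaning=25, EF_Analysis=15, EF_Draft manuscript=28) = 28; EF_Internal review = 28+3 = 31
Expected project duration μ = 31 hours. Critical path: Instrument calibration → Draft manuscript → Internal review.

Variance along critical path = 13.444 + 13.444 + 0.444 = 27.333; σ = √27.333 = 5.228 hours.
Z = (39 − 31) / 5.228 = 1.530
P(T ≤ 39) = Φ(1.530) ≈ 0.937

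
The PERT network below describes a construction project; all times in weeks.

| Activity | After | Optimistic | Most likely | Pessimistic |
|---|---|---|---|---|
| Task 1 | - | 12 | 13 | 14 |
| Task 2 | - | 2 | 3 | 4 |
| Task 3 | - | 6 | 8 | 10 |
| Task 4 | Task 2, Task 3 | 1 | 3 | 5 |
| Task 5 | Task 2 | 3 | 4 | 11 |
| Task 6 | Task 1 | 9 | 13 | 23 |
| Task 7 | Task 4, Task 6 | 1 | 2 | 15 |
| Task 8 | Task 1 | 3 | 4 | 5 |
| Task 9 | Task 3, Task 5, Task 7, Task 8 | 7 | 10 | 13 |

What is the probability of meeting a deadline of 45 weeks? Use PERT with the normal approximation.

0.876

te_Task 1 = (12 + 4·13 + 14)/6 = 78/6 = 13; σ²_Task 1 = ((14−12)/6)² = 0.111
te_Task 2 = (2 + 4·3 + 4)/6 = 18/6 = 3; σ²_Task 2 = ((4−2)/6)² = 0.111
te_Task 3 = (6 + 4·8 + 10)/6 = 48/6 = 8; σ²_Task 3 = ((10−6)/6)² = 0.444
te_Task 4 = (1 + 4·3 + 5)/6 = 18/6 = 3; σ²_Task 4 = ((5−1)/6)² = 0.444
te_Task 5 = (3 + 4·4 + 11)/6 = 30/6 = 5; σ²_Task 5 = ((11−3)/6)² = 1.778
te_Task 6 = (9 + 4·13 + 23)/6 = 84/6 = 14; σ²_Task 6 = ((23−9)/6)² = 5.444
te_Task 7 = (1 + 4·2 + 15)/6 = 24/6 = 4; σ²_Task 7 = ((15−1)/6)² = 5.444
te_Task 8 = (3 + 4·4 + 5)/6 = 24/6 = 4; σ²_Task 8 = ((5−3)/6)² = 0.111
te_Task 9 = (7 + 4·10 + 13)/6 = 60/6 = 10; σ²_Task 9 = ((13−7)/6)² = 1.000

Forward pass:
ES_Task 1 = 0; EF_Task 1 = 13
ES_Task 2 = 0; EF_Task 2 = 3
ES_Task 3 = 0; EF_Task 3 = 8
ES_Task 4 = max(EF_Task 2=3, EF_Task 3=8) = 8; EF_Task 4 = 8+3 = 11
ES_Task 5 = 3; EF_Task 5 = 3+5 = 8
ES_Task 6 = 13; EF_Task 6 = 13+14 = 27
ES_Task 7 = max(EF_Task 4=11, EF_Task 6=27) = 27; EF_Task 7 = 27+4 = 31
ES_Task 8 = 13; EF_Task 8 = 13+4 = 17
ES_Task 9 = max(EF_Task 3=8, EF_Task 5=8, EF_Task 7=31, EF_Task 8=17) = 31; EF_Task 9 = 31+10 = 41
Expected project duration μ = 41 weeks. Critical path: Task 1 → Task 6 → Task 7 → Task 9.

Variance along critical path = 0.111 + 5.444 + 5.444 + 1.000 = 12.000; σ = √12.000 = 3.464 weeks.
Z = (45 − 41) / 3.464 = 1.155
P(T ≤ 45) = Φ(1.155) ≈ 0.876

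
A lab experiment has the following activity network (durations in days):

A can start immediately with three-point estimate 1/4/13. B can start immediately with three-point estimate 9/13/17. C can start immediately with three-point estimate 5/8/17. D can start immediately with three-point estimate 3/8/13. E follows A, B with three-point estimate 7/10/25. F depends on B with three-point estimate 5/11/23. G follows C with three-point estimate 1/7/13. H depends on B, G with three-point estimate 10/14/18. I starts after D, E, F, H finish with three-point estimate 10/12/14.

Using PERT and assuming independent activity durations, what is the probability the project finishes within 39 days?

te_A = (1 + 4·4 + 13)/6 = 30/6 = 5; σ²_A = ((13−1)/6)² = 4.000
te_B = (9 + 4·13 + 17)/6 = 78/6 = 13; σ²_B = ((17−9)/6)² = 1.778
te_C = (5 + 4·8 + 17)/6 = 54/6 = 9; σ²_C = ((17−5)/6)² = 4.000
te_D = (3 + 4·8 + 13)/6 = 48/6 = 8; σ²_D = ((13−3)/6)² = 2.778
te_E = (7 + 4·10 + 25)/6 = 72/6 = 12; σ²_E = ((25−7)/6)² = 9.000
te_F = (5 + 4·11 + 23)/6 = 72/6 = 12; σ²_F = ((23−5)/6)² = 9.000
te_G = (1 + 4·7 + 13)/6 = 42/6 = 7; σ²_G = ((13−1)/6)² = 4.000
te_H = (10 + 4·14 + 18)/6 = 84/6 = 14; σ²_H = ((18−10)/6)² = 1.778
te_I = (10 + 4·12 + 14)/6 = 72/6 = 12; σ²_I = ((14−10)/6)² = 0.444

Forward pass:
ES_A = 0; EF_A = 5
ES_B = 0; EF_B = 13
ES_C = 0; EF_C = 9
ES_D = 0; EF_D = 8
ES_E = max(EF_A=5, EF_B=13) = 13; EF_E = 13+12 = 25
ES_F = 13; EF_F = 13+12 = 25
ES_G = 9; EF_G = 9+7 = 16
ES_H = max(EF_B=13, EF_G=16) = 16; EF_H = 16+14 = 30
ES_I = max(EF_D=8, EF_E=25, EF_F=25, EF_H=30) = 30; EF_I = 30+12 = 42
Expected project duration μ = 42 days. Critical path: C → G → H → I.

Variance along critical path = 4.000 + 4.000 + 1.778 + 0.444 = 10.222; σ = √10.222 = 3.197 days.
Z = (39 − 42) / 3.197 = -0.938
P(T ≤ 39) = Φ(-0.938) ≈ 0.174

0.174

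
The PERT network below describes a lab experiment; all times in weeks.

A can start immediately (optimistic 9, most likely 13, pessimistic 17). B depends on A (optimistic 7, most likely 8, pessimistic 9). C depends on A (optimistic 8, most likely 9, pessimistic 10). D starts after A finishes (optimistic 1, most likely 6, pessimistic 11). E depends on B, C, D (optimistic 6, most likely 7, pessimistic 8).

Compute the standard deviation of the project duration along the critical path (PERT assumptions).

1.41 weeks

te_A = (9 + 4·13 + 17)/6 = 78/6 = 13; σ²_A = ((17−9)/6)² = 1.778
te_B = (7 + 4·8 + 9)/6 = 48/6 = 8; σ²_B = ((9−7)/6)² = 0.111
te_C = (8 + 4·9 + 10)/6 = 54/6 = 9; σ²_C = ((10−8)/6)² = 0.111
te_D = (1 + 4·6 + 11)/6 = 36/6 = 6; σ²_D = ((11−1)/6)² = 2.778
te_E = (6 + 4·7 + 8)/6 = 42/6 = 7; σ²_E = ((8−6)/6)² = 0.111

Forward pass:
ES_A = 0; EF_A = 13
ES_B = 13; EF_B = 13+8 = 21
ES_C = 13; EF_C = 13+9 = 22
ES_D = 13; EF_D = 13+6 = 19
ES_E = max(EF_B=21, EF_C=22, EF_D=19) = 22; EF_E = 22+7 = 29
Expected project duration μ = 29 weeks. Critical path: A → C → E.

Variance along critical path = 1.778 + 0.111 + 0.111 = 2.000
σ = √2.000 = 1.414 weeks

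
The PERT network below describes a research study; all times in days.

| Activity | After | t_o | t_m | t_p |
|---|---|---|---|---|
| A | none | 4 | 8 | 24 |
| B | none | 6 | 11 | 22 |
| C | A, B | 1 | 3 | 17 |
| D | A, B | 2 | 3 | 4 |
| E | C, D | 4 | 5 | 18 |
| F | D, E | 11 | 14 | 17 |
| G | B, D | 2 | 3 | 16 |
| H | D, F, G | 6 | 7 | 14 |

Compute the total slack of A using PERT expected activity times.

2 days

te_A = (4 + 4·8 + 24)/6 = 60/6 = 10
te_B = (6 + 4·11 + 22)/6 = 72/6 = 12
te_C = (1 + 4·3 + 17)/6 = 30/6 = 5
te_D = (2 + 4·3 + 4)/6 = 18/6 = 3
te_E = (4 + 4·5 + 18)/6 = 42/6 = 7
te_F = (11 + 4·14 + 17)/6 = 84/6 = 14
te_G = (2 + 4·3 + 16)/6 = 30/6 = 5
te_H = (6 + 4·7 + 14)/6 = 48/6 = 8

Forward pass:
ES_A = 0; EF_A = 10
ES_B = 0; EF_B = 12
ES_C = max(EF_A=10, EF_B=12) = 12; EF_C = 12+5 = 17
ES_D = max(EF_A=10, EF_B=12) = 12; EF_D = 12+3 = 15
ES_E = max(EF_C=17, EF_D=15) = 17; EF_E = 17+7 = 24
ES_F = max(EF_D=15, EF_E=24) = 24; EF_F = 24+14 = 38
ES_G = max(EF_B=12, EF_D=15) = 15; EF_G = 15+5 = 20
ES_H = max(EF_D=15, EF_F=38, EF_G=20) = 38; EF_H = 38+8 = 46
Expected project duration μ = 46 days. Critical path: B → C → E → F → H.

Backward pass:
LF_H = 46; LS_H = 46−8 = 38
LF_G = LS_H = 38; LS_G = 38−5 = 33
LF_F = LS_H = 38; LS_F = 38−14 = 24
LF_E = LS_F = 24; LS_E = 24−7 = 17
LF_D = min(LS_E=17, LS_F=24, LS_G=33, LS_H=38) = 17; LS_D = 17−3 = 14
LF_C = LS_E = 17; LS_C = 17−5 = 12
LF_B = min(LS_C=12, LS_D=14, LS_G=33) = 12; LS_B = 12−12 = 0
LF_A = min(LS_C=12, LS_D=14) = 12; LS_A = 12−10 = 2
Slack_A = LS_A − ES_A = 2 − 0 = 2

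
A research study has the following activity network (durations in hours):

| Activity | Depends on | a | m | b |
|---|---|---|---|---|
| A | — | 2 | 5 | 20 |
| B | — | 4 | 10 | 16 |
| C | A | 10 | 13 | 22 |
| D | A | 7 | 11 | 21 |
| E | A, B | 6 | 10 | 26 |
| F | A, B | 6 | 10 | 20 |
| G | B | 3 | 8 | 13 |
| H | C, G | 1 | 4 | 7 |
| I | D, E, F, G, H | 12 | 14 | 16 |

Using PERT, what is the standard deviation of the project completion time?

te_A = (2 + 4·5 + 20)/6 = 42/6 = 7; σ²_A = ((20−2)/6)² = 9.000
te_B = (4 + 4·10 + 16)/6 = 60/6 = 10; σ²_B = ((16−4)/6)² = 4.000
te_C = (10 + 4·13 + 22)/6 = 84/6 = 14; σ²_C = ((22−10)/6)² = 4.000
te_D = (7 + 4·11 + 21)/6 = 72/6 = 12; σ²_D = ((21−7)/6)² = 5.444
te_E = (6 + 4·10 + 26)/6 = 72/6 = 12; σ²_E = ((26−6)/6)² = 11.111
te_F = (6 + 4·10 + 20)/6 = 66/6 = 11; σ²_F = ((20−6)/6)² = 5.444
te_G = (3 + 4·8 + 13)/6 = 48/6 = 8; σ²_G = ((13−3)/6)² = 2.778
te_H = (1 + 4·4 + 7)/6 = 24/6 = 4; σ²_H = ((7−1)/6)² = 1.000
te_I = (12 + 4·14 + 16)/6 = 84/6 = 14; σ²_I = ((16−12)/6)² = 0.444

Forward pass:
ES_A = 0; EF_A = 7
ES_B = 0; EF_B = 10
ES_C = 7; EF_C = 7+14 = 21
ES_D = 7; EF_D = 7+12 = 19
ES_E = max(EF_A=7, EF_B=10) = 10; EF_E = 10+12 = 22
ES_F = max(EF_A=7, EF_B=10) = 10; EF_F = 10+11 = 21
ES_G = 10; EF_G = 10+8 = 18
ES_H = max(EF_C=21, EF_G=18) = 21; EF_H = 21+4 = 25
ES_I = max(EF_D=19, EF_E=22, EF_F=21, EF_G=18, EF_H=25) = 25; EF_I = 25+14 = 39
Expected project duration μ = 39 hours. Critical path: A → C → H → I.

Variance along critical path = 9.000 + 4.000 + 1.000 + 0.444 = 14.444
σ = √14.444 = 3.801 hours

3.80 hours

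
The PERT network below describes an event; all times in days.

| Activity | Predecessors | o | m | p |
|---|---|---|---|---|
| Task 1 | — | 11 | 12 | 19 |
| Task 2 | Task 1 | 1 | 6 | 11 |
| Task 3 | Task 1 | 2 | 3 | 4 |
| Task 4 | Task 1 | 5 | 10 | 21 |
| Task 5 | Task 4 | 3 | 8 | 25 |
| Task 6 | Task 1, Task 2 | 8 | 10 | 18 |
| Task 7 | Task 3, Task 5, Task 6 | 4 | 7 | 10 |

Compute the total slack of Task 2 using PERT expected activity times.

4 days

te_Task 1 = (11 + 4·12 + 19)/6 = 78/6 = 13
te_Task 2 = (1 + 4·6 + 11)/6 = 36/6 = 6
te_Task 3 = (2 + 4·3 + 4)/6 = 18/6 = 3
te_Task 4 = (5 + 4·10 + 21)/6 = 66/6 = 11
te_Task 5 = (3 + 4·8 + 25)/6 = 60/6 = 10
te_Task 6 = (8 + 4·10 + 18)/6 = 66/6 = 11
te_Task 7 = (4 + 4·7 + 10)/6 = 42/6 = 7

Forward pass:
ES_Task 1 = 0; EF_Task 1 = 13
ES_Task 2 = 13; EF_Task 2 = 13+6 = 19
ES_Task 3 = 13; EF_Task 3 = 13+3 = 16
ES_Task 4 = 13; EF_Task 4 = 13+11 = 24
ES_Task 5 = 24; EF_Task 5 = 24+10 = 34
ES_Task 6 = max(EF_Task 1=13, EF_Task 2=19) = 19; EF_Task 6 = 19+11 = 30
ES_Task 7 = max(EF_Task 3=16, EF_Task 5=34, EF_Task 6=30) = 34; EF_Task 7 = 34+7 = 41
Expected project duration μ = 41 days. Critical path: Task 1 → Task 4 → Task 5 → Task 7.

Backward pass:
LF_Task 7 = 41; LS_Task 7 = 41−7 = 34
LF_Task 6 = LS_Task 7 = 34; LS_Task 6 = 34−11 = 23
LF_Task 5 = LS_Task 7 = 34; LS_Task 5 = 34−10 = 24
LF_Task 4 = LS_Task 5 = 24; LS_Task 4 = 24−11 = 13
LF_Task 3 = LS_Task 7 = 34; LS_Task 3 = 34−3 = 31
LF_Task 2 = LS_Task 6 = 23; LS_Task 2 = 23−6 = 17
LF_Task 1 = min(LS_Task 2=17, LS_Task 3=31, LS_Task 4=13, LS_Task 6=23) = 13; LS_Task 1 = 13−13 = 0
Slack_Task 2 = LS_Task 2 − ES_Task 2 = 17 − 13 = 4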